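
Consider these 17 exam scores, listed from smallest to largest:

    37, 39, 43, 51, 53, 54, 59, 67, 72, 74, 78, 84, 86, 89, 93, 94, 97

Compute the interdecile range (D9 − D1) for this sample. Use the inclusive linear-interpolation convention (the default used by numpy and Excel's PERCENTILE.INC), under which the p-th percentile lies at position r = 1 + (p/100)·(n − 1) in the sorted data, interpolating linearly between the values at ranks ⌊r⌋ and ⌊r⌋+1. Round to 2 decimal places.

52.00

n = 17.
P10: r = 2.6; ranks 2–3 are 39, 43; interpolating gives 41.4.
P90: r = 15.4; ranks 15–16 are 93, 94; interpolating gives 93.4.
Difference: 93.4 − 41.4 = 52.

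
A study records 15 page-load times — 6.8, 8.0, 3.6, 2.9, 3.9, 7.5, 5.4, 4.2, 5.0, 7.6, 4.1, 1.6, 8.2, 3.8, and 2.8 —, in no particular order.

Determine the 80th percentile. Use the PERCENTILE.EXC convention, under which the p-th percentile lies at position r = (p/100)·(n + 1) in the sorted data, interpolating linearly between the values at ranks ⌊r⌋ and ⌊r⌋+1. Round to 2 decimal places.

7.58

Sorted: 1.6, 2.8, 2.9, 3.6, 3.8, 3.9, 4.1, 4.2, 5.0, 5.4, 6.8, 7.5, 7.6, 8.0, 8.2.
n = 15.
r = (80/100)·(15 + 1) = 12.8.
Rank 12 is 7.5 and rank 13 is 7.6.
Interpolate: 7.5 + 0.8·(7.6 − 7.5) = 7.5 + 0.8·0.1 = 7.58.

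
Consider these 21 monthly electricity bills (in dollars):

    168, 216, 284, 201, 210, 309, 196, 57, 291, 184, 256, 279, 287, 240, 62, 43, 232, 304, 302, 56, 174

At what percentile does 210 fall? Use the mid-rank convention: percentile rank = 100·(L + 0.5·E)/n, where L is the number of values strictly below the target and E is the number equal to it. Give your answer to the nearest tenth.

Sorted: 43, 56, 57, 62, 168, 174, 184, 196, 201, 210, 216, 232, 240, 256, 279, 284, 287, 291, 302, 304, 309.
Count below 210: L = 9; count equal: E = 1; n = 21.
Percentile rank = 100·(9 + 0.5·1)/21 = 100·9.5/21 = 45.24.

45.2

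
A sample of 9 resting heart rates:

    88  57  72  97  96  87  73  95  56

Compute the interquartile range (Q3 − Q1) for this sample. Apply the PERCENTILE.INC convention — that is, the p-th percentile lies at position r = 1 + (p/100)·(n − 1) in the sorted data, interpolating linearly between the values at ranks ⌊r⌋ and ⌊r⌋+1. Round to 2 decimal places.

Sorted: 56, 57, 72, 73, 87, 88, 95, 96, 97.
n = 9.
P25: r = 3 (integer) → 72.
P75: r = 7 (integer) → 95.
Difference: 95 − 72 = 23.

23.00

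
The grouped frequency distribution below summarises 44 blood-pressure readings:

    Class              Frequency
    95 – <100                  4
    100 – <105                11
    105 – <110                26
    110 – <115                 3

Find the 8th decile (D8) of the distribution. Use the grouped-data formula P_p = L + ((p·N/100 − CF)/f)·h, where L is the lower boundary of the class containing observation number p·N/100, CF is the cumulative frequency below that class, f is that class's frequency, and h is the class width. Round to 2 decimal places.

108.88

N = 44; target position k = 80/100 · 44 = 35.2.
Cumulative frequencies: 4, 15, 41, 44.
Observation 35.2 falls in the class 105 – <110.
L = 105, CF = 15, f = 26, h = 5.
P80 = 105 + ((35.2 − 15)/26)·5 = 105 + 3.88462 = 108.885.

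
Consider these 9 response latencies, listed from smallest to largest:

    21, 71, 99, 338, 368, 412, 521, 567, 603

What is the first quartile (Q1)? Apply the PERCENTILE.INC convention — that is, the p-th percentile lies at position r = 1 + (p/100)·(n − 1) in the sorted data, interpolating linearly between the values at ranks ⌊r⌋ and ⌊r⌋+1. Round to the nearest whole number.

n = 9.
r = 1 + (25/100)·(9 − 1) = 1 + 2 = 3.
r is an integer, so P25 is the value at rank 3: 99.

99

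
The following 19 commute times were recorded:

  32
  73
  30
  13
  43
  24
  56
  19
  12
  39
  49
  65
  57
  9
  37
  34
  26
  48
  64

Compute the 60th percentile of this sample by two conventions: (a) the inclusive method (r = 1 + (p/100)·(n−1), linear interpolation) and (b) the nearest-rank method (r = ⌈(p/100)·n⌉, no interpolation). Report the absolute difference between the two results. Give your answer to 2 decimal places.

Sorted: 9, 12, 13, 19, 24, 26, 30, 32, 34, 37, 39, 43, 48, 49, 56, 57, 64, 65, 73.
n = 19.
(a) r = 11.8; between ranks 11 (39) and 12 (43): 42.2.
(b) the nearest-rank method: rank 12 → 43.
|42.2 − 43| = 0.8.

0.80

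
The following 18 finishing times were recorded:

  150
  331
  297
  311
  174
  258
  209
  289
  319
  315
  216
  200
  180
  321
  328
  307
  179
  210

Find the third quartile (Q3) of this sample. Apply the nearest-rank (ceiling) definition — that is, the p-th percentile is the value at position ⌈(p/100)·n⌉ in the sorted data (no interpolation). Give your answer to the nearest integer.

315

Sorted: 150, 174, 179, 180, 200, 209, 210, 216, 258, 289, 297, 307, 311, 315, 319, 321, 328, 331.
n = 18.
Position = ⌈75/100 · 18⌉ = ⌈13.5⌉ = 14.
The value at rank 14 is 315.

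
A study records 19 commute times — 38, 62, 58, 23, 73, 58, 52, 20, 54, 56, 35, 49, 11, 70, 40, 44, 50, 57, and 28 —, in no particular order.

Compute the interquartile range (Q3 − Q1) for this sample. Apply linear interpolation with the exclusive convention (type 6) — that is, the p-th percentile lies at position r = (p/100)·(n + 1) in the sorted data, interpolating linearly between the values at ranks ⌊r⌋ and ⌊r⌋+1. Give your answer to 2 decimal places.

23.00

Sorted: 11, 20, 23, 28, 35, 38, 40, 44, 49, 50, 52, 54, 56, 57, 58, 58, 62, 70, 73.
n = 19.
P25: r = 5 (integer) → 35.
P75: r = 15 (integer) → 58.
Difference: 58 − 35 = 23.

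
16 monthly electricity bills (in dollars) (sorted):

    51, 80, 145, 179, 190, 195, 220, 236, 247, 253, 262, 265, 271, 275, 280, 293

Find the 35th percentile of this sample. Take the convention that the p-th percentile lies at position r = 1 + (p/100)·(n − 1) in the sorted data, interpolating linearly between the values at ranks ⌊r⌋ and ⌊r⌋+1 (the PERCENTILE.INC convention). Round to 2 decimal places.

201.25

n = 16.
r = 1 + (35/100)·(16 − 1) = 1 + 5.25 = 6.25.
Rank 6 is 195 and rank 7 is 220.
Interpolate: 195 + 0.25·(220 − 195) = 195 + 0.25·25 = 201.25.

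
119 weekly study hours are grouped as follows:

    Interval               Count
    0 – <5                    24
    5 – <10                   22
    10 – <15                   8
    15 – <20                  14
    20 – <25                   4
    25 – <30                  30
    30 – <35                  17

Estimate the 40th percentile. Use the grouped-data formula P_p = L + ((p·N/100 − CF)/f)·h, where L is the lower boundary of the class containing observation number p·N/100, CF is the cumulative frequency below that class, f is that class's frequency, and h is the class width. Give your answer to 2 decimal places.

N = 119; target position k = 40/100 · 119 = 47.6.
Cumulative frequencies: 24, 46, 54, 68, 72, 102, 119.
Observation 47.6 falls in the class 10 – <15.
L = 10, CF = 46, f = 8, h = 5.
P40 = 10 + ((47.6 − 46)/8)·5 = 10 + 1 = 11.

11.00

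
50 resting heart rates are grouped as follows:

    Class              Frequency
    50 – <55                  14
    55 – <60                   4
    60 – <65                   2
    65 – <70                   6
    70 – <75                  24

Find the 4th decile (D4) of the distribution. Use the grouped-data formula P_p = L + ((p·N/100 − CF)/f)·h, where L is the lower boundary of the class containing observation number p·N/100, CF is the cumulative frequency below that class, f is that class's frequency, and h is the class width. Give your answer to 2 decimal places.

N = 50; target position k = 40/100 · 50 = 20.
Cumulative frequencies: 14, 18, 20, 26, 50.
Observation 20 falls in the class 60 – <65.
L = 60, CF = 18, f = 2, h = 5.
P40 = 60 + ((20 − 18)/2)·5 = 60 + 5 = 65.

65.00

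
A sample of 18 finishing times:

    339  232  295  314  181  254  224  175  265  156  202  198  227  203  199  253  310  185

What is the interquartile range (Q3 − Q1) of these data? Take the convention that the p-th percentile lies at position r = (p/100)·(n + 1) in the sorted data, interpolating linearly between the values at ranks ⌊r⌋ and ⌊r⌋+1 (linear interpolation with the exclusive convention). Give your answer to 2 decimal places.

Sorted: 156, 175, 181, 185, 198, 199, 202, 203, 224, 227, 232, 253, 254, 265, 295, 310, 314, 339.
n = 18.
P25: r = 4.75; ranks 4–5 are 185, 198; interpolating gives 194.75.
P75: r = 14.25; ranks 14–15 are 265, 295; interpolating gives 272.5.
Difference: 272.5 − 194.75 = 77.75.

77.75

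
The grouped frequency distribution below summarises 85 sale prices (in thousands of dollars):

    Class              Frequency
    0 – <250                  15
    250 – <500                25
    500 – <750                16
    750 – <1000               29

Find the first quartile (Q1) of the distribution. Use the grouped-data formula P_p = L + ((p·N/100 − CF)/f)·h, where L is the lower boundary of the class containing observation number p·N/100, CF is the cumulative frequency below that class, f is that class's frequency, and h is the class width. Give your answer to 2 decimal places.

N = 85; target position k = 25/100 · 85 = 21.25.
Cumulative frequencies: 15, 40, 56, 85.
Observation 21.25 falls in the class 250 – <500.
L = 250, CF = 15, f = 25, h = 250.
P25 = 250 + ((21.25 − 15)/25)·250 = 250 + 62.5 = 312.5.

312.50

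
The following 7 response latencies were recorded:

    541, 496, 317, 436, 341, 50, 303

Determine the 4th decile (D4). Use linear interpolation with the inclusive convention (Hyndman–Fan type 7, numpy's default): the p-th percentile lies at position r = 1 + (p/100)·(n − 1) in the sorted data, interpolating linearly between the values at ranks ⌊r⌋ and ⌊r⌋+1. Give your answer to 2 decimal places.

326.60

Sorted: 50, 303, 317, 341, 436, 496, 541.
n = 7.
r = 1 + (40/100)·(7 − 1) = 1 + 2.4 = 3.4.
Rank 3 is 317 and rank 4 is 341.
Interpolate: 317 + 0.4·(341 − 317) = 317 + 0.4·24 = 326.6.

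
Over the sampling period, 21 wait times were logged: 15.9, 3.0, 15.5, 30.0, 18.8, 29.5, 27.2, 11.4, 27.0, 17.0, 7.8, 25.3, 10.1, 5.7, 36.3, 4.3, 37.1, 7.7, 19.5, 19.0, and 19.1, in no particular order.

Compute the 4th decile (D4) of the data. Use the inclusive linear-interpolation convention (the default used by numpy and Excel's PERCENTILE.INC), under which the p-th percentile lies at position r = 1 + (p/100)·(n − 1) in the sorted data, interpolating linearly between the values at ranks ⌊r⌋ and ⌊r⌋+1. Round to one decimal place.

15.9

Sorted: 3.0, 4.3, 5.7, 7.7, 7.8, 10.1, 11.4, 15.5, 15.9, 17.0, 18.8, 19.0, 19.1, 19.5, 25.3, 27.0, 27.2, 29.5, 30.0, 36.3, 37.1.
n = 21.
r = 1 + (40/100)·(21 − 1) = 1 + 8 = 9.
r is an integer, so P40 is the value at rank 9: 15.9.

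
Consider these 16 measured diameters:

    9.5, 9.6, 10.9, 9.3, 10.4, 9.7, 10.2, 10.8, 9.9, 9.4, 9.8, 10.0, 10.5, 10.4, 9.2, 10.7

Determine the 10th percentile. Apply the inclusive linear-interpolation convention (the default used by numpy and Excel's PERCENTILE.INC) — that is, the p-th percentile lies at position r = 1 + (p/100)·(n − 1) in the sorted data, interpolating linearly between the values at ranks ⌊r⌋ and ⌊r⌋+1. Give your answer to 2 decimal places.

Sorted: 9.2, 9.3, 9.4, 9.5, 9.6, 9.7, 9.8, 9.9, 10.0, 10.2, 10.4, 10.4, 10.5, 10.7, 10.8, 10.9.
n = 16.
r = 1 + (10/100)·(16 − 1) = 1 + 1.5 = 2.5.
Rank 2 is 9.3 and rank 3 is 9.4.
Interpolate: 9.3 + 0.5·(9.4 − 9.3) = 9.3 + 0.5·0.1 = 9.35.

9.35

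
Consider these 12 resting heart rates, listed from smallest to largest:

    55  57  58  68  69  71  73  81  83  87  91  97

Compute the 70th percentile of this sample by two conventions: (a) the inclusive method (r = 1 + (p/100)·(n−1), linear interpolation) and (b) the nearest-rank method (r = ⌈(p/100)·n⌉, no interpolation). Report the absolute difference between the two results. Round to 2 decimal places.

n = 12.
(a) r = 8.7; between ranks 8 (81) and 9 (83): 82.4.
(b) the nearest-rank method: rank 9 → 83.
|82.4 − 83| = 0.6.

0.60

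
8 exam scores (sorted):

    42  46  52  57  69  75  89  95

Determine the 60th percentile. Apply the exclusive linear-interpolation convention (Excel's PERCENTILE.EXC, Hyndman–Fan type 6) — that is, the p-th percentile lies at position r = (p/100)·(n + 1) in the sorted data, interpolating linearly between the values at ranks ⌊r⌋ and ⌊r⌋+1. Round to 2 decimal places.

71.40

n = 8.
r = (60/100)·(8 + 1) = 5.4.
Rank 5 is 69 and rank 6 is 75.
Interpolate: 69 + 0.4·(75 − 69) = 69 + 0.4·6 = 71.4.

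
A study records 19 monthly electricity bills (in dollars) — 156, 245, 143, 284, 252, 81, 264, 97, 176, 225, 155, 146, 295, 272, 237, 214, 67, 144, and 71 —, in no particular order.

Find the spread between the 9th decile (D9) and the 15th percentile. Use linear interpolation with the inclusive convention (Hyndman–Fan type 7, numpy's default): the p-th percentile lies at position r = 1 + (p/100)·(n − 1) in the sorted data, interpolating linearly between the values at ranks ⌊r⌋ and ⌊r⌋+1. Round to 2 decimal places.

182.20

Sorted: 67, 71, 81, 97, 143, 144, 146, 155, 156, 176, 214, 225, 237, 245, 252, 264, 272, 284, 295.
n = 19.
P15: r = 3.7; ranks 3–4 are 81, 97; interpolating gives 92.2.
P90: r = 17.2; ranks 17–18 are 272, 284; interpolating gives 274.4.
Difference: 274.4 − 92.2 = 182.2.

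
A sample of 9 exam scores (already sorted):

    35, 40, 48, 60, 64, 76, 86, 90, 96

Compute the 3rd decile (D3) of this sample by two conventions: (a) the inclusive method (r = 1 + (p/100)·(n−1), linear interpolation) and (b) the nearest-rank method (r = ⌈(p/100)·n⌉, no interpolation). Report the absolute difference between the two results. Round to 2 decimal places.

4.80

n = 9.
(a) r = 3.4; between ranks 3 (48) and 4 (60): 52.8.
(b) the nearest-rank method: rank 3 → 48.
|52.8 − 48| = 4.8.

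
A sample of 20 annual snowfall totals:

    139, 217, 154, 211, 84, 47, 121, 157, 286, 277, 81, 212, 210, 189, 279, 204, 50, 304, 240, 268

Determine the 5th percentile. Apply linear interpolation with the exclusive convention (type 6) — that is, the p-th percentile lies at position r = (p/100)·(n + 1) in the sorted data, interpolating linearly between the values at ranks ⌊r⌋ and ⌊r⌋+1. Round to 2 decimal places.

Sorted: 47, 50, 81, 84, 121, 139, 154, 157, 189, 204, 210, 211, 212, 217, 240, 268, 277, 279, 286, 304.
n = 20.
r = (5/100)·(20 + 1) = 1.05.
Rank 1 is 47 and rank 2 is 50.
Interpolate: 47 + 0.05·(50 − 47) = 47 + 0.05·3 = 47.15.

47.15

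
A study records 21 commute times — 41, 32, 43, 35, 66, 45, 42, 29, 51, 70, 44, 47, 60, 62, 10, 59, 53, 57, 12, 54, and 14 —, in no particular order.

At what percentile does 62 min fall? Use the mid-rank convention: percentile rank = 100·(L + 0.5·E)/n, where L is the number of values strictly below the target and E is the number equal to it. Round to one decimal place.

Sorted: 10, 12, 14, 29, 32, 35, 41, 42, 43, 44, 45, 47, 51, 53, 54, 57, 59, 60, 62, 66, 70.
Count below 62: L = 18; count equal: E = 1; n = 21.
Percentile rank = 100·(18 + 0.5·1)/21 = 100·18.5/21 = 88.1.

88.1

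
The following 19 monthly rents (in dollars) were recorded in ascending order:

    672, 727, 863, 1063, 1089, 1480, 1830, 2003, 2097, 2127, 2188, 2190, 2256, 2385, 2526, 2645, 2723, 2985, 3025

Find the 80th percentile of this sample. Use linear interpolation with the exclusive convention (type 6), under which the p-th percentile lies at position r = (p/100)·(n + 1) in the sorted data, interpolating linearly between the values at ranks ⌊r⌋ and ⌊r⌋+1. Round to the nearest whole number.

n = 19.
r = (80/100)·(19 + 1) = 16.
r is an integer, so P80 is the value at rank 16: 2645.

2645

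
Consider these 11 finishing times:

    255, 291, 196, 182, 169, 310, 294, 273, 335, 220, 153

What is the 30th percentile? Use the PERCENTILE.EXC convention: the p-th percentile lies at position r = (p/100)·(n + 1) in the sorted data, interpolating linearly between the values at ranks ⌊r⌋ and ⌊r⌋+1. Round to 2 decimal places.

190.40

Sorted: 153, 169, 182, 196, 220, 255, 273, 291, 294, 310, 335.
n = 11.
r = (30/100)·(11 + 1) = 3.6.
Rank 3 is 182 and rank 4 is 196.
Interpolate: 182 + 0.6·(196 − 182) = 182 + 0.6·14 = 190.4.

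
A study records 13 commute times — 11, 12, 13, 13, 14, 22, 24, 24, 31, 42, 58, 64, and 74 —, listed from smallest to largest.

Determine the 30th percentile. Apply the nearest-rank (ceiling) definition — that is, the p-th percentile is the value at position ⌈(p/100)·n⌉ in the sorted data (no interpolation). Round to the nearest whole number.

13

n = 13.
Position = ⌈30/100 · 13⌉ = ⌈3.9⌉ = 4.
The value at rank 4 is 13.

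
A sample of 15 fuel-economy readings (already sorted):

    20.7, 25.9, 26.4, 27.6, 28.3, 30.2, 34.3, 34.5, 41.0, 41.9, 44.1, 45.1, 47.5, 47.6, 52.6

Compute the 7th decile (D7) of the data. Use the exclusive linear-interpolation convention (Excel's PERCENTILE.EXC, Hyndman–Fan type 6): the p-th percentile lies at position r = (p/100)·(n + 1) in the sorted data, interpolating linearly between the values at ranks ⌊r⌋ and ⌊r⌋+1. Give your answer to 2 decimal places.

44.30

n = 15.
r = (70/100)·(15 + 1) = 11.2.
Rank 11 is 44.1 and rank 12 is 45.1.
Interpolate: 44.1 + 0.2·(45.1 − 44.1) = 44.1 + 0.2·1 = 44.3.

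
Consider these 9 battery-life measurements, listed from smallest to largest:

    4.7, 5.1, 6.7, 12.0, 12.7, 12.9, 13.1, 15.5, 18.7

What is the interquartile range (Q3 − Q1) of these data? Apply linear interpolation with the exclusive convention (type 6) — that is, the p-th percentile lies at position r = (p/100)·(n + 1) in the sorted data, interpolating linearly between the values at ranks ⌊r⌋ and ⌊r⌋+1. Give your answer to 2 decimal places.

n = 9.
P25: r = 2.5; ranks 2–3 are 5.1, 6.7; interpolating gives 5.9.
P75: r = 7.5; ranks 7–8 are 13.1, 15.5; interpolating gives 14.3.
Difference: 14.3 − 5.9 = 8.4.

8.40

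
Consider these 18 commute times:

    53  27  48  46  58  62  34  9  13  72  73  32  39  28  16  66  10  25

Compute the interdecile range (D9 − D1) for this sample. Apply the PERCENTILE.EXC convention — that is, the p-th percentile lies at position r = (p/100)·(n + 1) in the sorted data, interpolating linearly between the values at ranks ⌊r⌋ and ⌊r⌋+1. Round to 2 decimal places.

62.20

Sorted: 9, 10, 13, 16, 25, 27, 28, 32, 34, 39, 46, 48, 53, 58, 62, 66, 72, 73.
n = 18.
P10: r = 1.9; ranks 1–2 are 9, 10; interpolating gives 9.9.
P90: r = 17.1; ranks 17–18 are 72, 73; interpolating gives 72.1.
Difference: 72.1 − 9.9 = 62.2.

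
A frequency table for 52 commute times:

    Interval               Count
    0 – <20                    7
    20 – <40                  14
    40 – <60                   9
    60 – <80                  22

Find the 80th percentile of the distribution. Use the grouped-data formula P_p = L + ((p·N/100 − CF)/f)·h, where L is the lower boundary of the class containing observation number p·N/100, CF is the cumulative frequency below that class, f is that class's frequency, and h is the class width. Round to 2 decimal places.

N = 52; target position k = 80/100 · 52 = 41.6.
Cumulative frequencies: 7, 21, 30, 52.
Observation 41.6 falls in the class 60 – <80.
L = 60, CF = 30, f = 22, h = 20.
P80 = 60 + ((41.6 − 30)/22)·20 = 60 + 10.5455 = 70.5455.

70.55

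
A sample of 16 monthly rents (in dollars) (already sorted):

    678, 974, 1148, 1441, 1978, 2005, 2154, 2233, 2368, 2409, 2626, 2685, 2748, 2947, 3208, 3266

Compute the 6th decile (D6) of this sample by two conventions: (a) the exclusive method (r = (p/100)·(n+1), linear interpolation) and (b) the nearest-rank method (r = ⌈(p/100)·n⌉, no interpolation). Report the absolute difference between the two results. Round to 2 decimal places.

43.40

n = 16.
(a) r = 10.2; between ranks 10 (2409) and 11 (2626): 2452.4.
(b) the nearest-rank method: rank 10 → 2409.
|2452.4 − 2409| = 43.4.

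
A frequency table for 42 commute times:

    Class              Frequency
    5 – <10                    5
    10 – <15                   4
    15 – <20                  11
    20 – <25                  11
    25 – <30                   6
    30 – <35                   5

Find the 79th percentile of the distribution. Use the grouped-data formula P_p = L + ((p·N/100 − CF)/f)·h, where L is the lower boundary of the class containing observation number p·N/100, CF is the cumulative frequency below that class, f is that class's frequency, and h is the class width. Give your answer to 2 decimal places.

26.82

N = 42; target position k = 79/100 · 42 = 33.18.
Cumulative frequencies: 5, 9, 20, 31, 37, 42.
Observation 33.18 falls in the class 25 – <30.
L = 25, CF = 31, f = 6, h = 5.
P79 = 25 + ((33.18 − 31)/6)·5 = 25 + 1.81667 = 26.8167.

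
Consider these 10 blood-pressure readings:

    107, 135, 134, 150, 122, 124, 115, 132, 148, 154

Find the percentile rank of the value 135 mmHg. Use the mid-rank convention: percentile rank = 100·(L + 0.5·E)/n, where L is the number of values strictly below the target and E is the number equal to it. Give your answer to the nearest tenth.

65.0

Sorted: 107, 115, 122, 124, 132, 134, 135, 148, 150, 154.
Count below 135: L = 6; count equal: E = 1; n = 10.
Percentile rank = 100·(6 + 0.5·1)/10 = 100·6.5/10 = 65.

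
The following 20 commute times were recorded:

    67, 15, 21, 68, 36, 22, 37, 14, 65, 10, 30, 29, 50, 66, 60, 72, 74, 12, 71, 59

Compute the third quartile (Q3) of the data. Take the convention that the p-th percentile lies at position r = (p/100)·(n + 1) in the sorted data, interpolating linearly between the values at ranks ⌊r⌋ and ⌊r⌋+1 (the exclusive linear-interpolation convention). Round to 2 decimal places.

Sorted: 10, 12, 14, 15, 21, 22, 29, 30, 36, 37, 50, 59, 60, 65, 66, 67, 68, 71, 72, 74.
n = 20.
r = (75/100)·(20 + 1) = 15.75.
Rank 15 is 66 and rank 16 is 67.
Interpolate: 66 + 0.75·(67 − 66) = 66 + 0.75·1 = 66.75.

66.75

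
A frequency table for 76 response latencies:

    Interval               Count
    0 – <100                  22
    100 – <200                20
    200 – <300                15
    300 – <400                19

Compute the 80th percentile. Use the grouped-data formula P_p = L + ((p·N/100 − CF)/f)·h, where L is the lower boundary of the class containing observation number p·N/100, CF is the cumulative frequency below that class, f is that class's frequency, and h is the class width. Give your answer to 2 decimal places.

N = 76; target position k = 80/100 · 76 = 60.8.
Cumulative frequencies: 22, 42, 57, 76.
Observation 60.8 falls in the class 300 – <400.
L = 300, CF = 57, f = 19, h = 100.
P80 = 300 + ((60.8 − 57)/19)·100 = 300 + 20 = 320.

320.00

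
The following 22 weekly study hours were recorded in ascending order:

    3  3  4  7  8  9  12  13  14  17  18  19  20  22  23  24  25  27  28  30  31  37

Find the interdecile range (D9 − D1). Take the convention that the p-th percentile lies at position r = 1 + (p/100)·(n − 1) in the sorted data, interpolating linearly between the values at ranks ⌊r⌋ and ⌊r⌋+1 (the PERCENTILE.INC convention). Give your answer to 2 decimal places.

n = 22.
P10: r = 3.1; ranks 3–4 are 4, 7; interpolating gives 4.3.
P90: r = 19.9; ranks 19–20 are 28, 30; interpolating gives 29.8.
Difference: 29.8 − 4.3 = 25.5.

25.50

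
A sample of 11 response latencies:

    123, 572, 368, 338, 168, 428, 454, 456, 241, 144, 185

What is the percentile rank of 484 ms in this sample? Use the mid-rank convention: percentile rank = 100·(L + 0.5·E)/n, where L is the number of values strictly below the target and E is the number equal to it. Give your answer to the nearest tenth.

90.9

Sorted: 123, 144, 168, 185, 241, 338, 368, 428, 454, 456, 572.
Count below 484: L = 10; count equal: E = 0; n = 11.
Percentile rank = 100·(10 + 0.5·0)/11 = 100·10/11 = 90.91.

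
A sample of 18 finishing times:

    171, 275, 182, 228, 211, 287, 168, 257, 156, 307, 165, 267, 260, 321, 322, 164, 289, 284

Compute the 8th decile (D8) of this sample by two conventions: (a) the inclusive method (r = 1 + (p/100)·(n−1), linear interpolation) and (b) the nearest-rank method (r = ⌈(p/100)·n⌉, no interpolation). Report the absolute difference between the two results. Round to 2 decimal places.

0.80

Sorted: 156, 164, 165, 168, 171, 182, 211, 228, 257, 260, 267, 275, 284, 287, 289, 307, 321, 322.
n = 18.
(a) r = 14.6; between ranks 14 (287) and 15 (289): 288.2.
(b) the nearest-rank method: rank 15 → 289.
|288.2 − 289| = 0.8.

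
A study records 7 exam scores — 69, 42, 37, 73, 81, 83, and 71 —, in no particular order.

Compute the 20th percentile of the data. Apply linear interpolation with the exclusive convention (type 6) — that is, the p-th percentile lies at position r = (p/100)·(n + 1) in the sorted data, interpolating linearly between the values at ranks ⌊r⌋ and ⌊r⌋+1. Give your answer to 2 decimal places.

40.00

Sorted: 37, 42, 69, 71, 73, 81, 83.
n = 7.
r = (20/100)·(7 + 1) = 1.6.
Rank 1 is 37 and rank 2 is 42.
Interpolate: 37 + 0.6·(42 − 37) = 37 + 0.6·5 = 40.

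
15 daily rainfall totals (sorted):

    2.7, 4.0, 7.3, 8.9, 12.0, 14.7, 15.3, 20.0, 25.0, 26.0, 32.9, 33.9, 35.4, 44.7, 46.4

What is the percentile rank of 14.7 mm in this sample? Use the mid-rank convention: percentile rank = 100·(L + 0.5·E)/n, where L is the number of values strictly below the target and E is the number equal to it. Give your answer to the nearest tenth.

Count below 14.7: L = 5; count equal: E = 1; n = 15.
Percentile rank = 100·(5 + 0.5·1)/15 = 100·5.5/15 = 36.67.

36.7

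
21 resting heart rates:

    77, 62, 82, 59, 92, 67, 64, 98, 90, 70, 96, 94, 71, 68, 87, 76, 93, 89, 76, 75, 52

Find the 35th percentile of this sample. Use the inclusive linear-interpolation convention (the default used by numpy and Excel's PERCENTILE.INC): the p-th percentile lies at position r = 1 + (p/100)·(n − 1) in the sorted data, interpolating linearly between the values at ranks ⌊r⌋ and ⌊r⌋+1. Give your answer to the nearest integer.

71

Sorted: 52, 59, 62, 64, 67, 68, 70, 71, 75, 76, 76, 77, 82, 87, 89, 90, 92, 93, 94, 96, 98.
n = 21.
r = 1 + (35/100)·(21 − 1) = 1 + 7 = 8.
r is an integer, so P35 is the value at rank 8: 71.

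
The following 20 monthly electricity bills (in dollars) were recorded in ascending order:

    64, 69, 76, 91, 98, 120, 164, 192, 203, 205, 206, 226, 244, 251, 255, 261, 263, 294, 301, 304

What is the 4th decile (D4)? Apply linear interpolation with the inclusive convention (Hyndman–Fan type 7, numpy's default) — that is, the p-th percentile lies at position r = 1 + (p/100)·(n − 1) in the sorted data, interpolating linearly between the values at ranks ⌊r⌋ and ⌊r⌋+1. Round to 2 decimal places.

198.60

n = 20.
r = 1 + (40/100)·(20 − 1) = 1 + 7.6 = 8.6.
Rank 8 is 192 and rank 9 is 203.
Interpolate: 192 + 0.6·(203 − 192) = 192 + 0.6·11 = 198.6.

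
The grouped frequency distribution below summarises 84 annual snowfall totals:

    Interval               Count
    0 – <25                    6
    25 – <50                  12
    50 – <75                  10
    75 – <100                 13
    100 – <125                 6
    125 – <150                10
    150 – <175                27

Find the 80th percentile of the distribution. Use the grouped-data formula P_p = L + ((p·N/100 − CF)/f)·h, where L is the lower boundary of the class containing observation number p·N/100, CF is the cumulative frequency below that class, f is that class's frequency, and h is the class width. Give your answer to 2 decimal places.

159.44

N = 84; target position k = 80/100 · 84 = 67.2.
Cumulative frequencies: 6, 18, 28, 41, 47, 57, 84.
Observation 67.2 falls in the class 150 – <175.
L = 150, CF = 57, f = 27, h = 25.
P80 = 150 + ((67.2 − 57)/27)·25 = 150 + 9.44444 = 159.444.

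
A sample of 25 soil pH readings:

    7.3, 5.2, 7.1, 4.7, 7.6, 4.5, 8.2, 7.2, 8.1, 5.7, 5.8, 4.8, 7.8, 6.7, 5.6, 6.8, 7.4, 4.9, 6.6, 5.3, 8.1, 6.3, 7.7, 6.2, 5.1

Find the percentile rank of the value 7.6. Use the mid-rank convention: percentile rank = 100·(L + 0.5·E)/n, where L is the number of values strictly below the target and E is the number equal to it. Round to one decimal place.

78.0

Sorted: 4.5, 4.7, 4.8, 4.9, 5.1, 5.2, 5.3, 5.6, 5.7, 5.8, 6.2, 6.3, 6.6, 6.7, 6.8, 7.1, 7.2, 7.3, 7.4, 7.6, 7.7, 7.8, 8.1, 8.1, 8.2.
Count below 7.6: L = 19; count equal: E = 1; n = 25.
Percentile rank = 100·(19 + 0.5·1)/25 = 100·19.5/25 = 78.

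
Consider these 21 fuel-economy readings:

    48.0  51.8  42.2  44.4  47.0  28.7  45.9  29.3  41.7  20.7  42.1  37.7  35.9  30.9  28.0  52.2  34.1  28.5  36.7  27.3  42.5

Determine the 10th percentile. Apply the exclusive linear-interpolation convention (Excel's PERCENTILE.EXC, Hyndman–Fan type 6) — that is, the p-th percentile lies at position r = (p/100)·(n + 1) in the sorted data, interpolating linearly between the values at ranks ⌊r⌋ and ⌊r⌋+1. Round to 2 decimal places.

27.44

Sorted: 20.7, 27.3, 28.0, 28.5, 28.7, 29.3, 30.9, 34.1, 35.9, 36.7, 37.7, 41.7, 42.1, 42.2, 42.5, 44.4, 45.9, 47.0, 48.0, 51.8, 52.2.
n = 21.
r = (10/100)·(21 + 1) = 2.2.
Rank 2 is 27.3 and rank 3 is 28.0.
Interpolate: 27.3 + 0.2·(28.0 − 27.3) = 27.3 + 0.2·0.7 = 27.44.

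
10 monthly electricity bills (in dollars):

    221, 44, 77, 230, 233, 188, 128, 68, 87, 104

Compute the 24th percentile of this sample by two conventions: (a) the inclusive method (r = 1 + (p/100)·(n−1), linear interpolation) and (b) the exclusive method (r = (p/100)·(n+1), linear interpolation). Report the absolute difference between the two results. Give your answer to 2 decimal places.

Sorted: 44, 68, 77, 87, 104, 128, 188, 221, 230, 233.
n = 10.
(a) r = 3.16; between ranks 3 (77) and 4 (87): 78.6.
(b) r = 2.64; between ranks 2 (68) and 3 (77): 73.76.
|78.6 − 73.76| = 4.84.

4.84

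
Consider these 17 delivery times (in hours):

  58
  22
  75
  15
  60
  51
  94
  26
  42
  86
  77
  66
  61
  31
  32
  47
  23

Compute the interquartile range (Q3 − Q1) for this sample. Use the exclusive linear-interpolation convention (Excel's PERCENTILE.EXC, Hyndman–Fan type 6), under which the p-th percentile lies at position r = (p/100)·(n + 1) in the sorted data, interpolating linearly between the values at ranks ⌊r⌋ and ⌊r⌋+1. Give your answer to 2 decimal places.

42.00

Sorted: 15, 22, 23, 26, 31, 32, 42, 47, 51, 58, 60, 61, 66, 75, 77, 86, 94.
n = 17.
P25: r = 4.5; ranks 4–5 are 26, 31; interpolating gives 28.5.
P75: r = 13.5; ranks 13–14 are 66, 75; interpolating gives 70.5.
Difference: 70.5 − 28.5 = 42.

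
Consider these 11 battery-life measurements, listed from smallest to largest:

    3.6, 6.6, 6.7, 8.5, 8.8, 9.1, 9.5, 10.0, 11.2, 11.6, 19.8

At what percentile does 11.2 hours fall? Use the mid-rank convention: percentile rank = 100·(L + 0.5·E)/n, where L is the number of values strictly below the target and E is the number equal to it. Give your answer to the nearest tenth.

77.3

Count below 11.2: L = 8; count equal: E = 1; n = 11.
Percentile rank = 100·(8 + 0.5·1)/11 = 100·8.5/11 = 77.27.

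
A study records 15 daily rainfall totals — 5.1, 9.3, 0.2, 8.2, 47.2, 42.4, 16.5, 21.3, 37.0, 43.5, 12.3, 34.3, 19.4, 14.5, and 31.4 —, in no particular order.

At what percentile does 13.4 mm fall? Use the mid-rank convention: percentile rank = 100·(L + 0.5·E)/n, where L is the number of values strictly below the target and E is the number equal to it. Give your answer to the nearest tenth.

33.3

Sorted: 0.2, 5.1, 8.2, 9.3, 12.3, 14.5, 16.5, 19.4, 21.3, 31.4, 34.3, 37.0, 42.4, 43.5, 47.2.
Count below 13.4: L = 5; count equal: E = 0; n = 15.
Percentile rank = 100·(5 + 0.5·0)/15 = 100·5/15 = 33.33.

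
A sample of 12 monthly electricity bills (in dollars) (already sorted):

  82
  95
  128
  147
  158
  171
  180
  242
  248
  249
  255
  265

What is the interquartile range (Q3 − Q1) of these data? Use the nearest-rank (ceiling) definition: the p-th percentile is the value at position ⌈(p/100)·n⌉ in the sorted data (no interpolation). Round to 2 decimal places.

n = 12.
P25: rank ⌈25/100·12⌉ = 3 → 128.
P75: rank ⌈75/100·12⌉ = 9 → 248.
Difference: 248 − 128 = 120.

120.00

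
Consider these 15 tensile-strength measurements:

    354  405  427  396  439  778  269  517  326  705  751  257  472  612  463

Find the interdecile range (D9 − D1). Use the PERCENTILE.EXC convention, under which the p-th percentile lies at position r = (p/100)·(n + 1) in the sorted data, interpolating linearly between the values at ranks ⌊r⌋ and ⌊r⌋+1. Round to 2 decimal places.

497.60

Sorted: 257, 269, 326, 354, 396, 405, 427, 439, 463, 472, 517, 612, 705, 751, 778.
n = 15.
P10: r = 1.6; ranks 1–2 are 257, 269; interpolating gives 264.2.
P90: r = 14.4; ranks 14–15 are 751, 778; interpolating gives 761.8.
Difference: 761.8 − 264.2 = 497.6.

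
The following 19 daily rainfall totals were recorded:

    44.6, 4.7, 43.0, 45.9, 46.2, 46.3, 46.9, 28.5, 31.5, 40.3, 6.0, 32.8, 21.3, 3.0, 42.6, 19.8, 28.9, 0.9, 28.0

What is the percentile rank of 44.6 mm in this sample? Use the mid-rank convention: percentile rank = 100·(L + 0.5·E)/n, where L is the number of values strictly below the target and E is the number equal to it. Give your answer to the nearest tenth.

76.3

Sorted: 0.9, 3.0, 4.7, 6.0, 19.8, 21.3, 28.0, 28.5, 28.9, 31.5, 32.8, 40.3, 42.6, 43.0, 44.6, 45.9, 46.2, 46.3, 46.9.
Count below 44.6: L = 14; count equal: E = 1; n = 19.
Percentile rank = 100·(14 + 0.5·1)/19 = 100·14.5/19 = 76.32.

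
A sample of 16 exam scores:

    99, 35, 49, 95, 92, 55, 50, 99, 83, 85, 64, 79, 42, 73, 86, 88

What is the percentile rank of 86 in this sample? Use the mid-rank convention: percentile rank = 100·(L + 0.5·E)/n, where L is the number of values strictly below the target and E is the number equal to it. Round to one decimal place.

65.6

Sorted: 35, 42, 49, 50, 55, 64, 73, 79, 83, 85, 86, 88, 92, 95, 99, 99.
Count below 86: L = 10; count equal: E = 1; n = 16.
Percentile rank = 100·(10 + 0.5·1)/16 = 100·10.5/16 = 65.62.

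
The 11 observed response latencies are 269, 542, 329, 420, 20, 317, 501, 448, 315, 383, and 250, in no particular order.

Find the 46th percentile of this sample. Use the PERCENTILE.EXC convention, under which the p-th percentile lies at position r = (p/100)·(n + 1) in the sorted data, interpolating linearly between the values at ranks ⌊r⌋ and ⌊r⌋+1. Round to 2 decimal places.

Sorted: 20, 250, 269, 315, 317, 329, 383, 420, 448, 501, 542.
n = 11.
r = (46/100)·(11 + 1) = 5.52.
Rank 5 is 317 and rank 6 is 329.
Interpolate: 317 + 0.52·(329 − 317) = 317 + 0.52·12 = 323.24.

323.24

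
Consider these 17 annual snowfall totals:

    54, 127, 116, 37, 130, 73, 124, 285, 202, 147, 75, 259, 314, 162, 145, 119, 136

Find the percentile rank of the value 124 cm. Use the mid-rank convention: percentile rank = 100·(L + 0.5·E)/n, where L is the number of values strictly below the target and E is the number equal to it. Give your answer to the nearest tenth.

Sorted: 37, 54, 73, 75, 116, 119, 124, 127, 130, 136, 145, 147, 162, 202, 259, 285, 314.
Count below 124: L = 6; count equal: E = 1; n = 17.
Percentile rank = 100·(6 + 0.5·1)/17 = 100·6.5/17 = 38.24.

38.2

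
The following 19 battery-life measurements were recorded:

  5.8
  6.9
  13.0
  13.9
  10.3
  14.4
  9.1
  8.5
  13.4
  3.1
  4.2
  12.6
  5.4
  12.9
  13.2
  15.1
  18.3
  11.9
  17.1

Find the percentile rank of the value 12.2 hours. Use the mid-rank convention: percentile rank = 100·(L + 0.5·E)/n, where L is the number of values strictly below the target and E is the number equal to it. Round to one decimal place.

47.4

Sorted: 3.1, 4.2, 5.4, 5.8, 6.9, 8.5, 9.1, 10.3, 11.9, 12.6, 12.9, 13.0, 13.2, 13.4, 13.9, 14.4, 15.1, 17.1, 18.3.
Count below 12.2: L = 9; count equal: E = 0; n = 19.
Percentile rank = 100·(9 + 0.5·0)/19 = 100·9/19 = 47.37.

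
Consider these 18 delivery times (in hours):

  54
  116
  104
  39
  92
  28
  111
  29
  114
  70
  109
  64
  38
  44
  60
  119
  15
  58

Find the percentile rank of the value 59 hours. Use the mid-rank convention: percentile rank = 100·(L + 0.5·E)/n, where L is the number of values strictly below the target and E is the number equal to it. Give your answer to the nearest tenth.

Sorted: 15, 28, 29, 38, 39, 44, 54, 58, 60, 64, 70, 92, 104, 109, 111, 114, 116, 119.
Count below 59: L = 8; count equal: E = 0; n = 18.
Percentile rank = 100·(8 + 0.5·0)/18 = 100·8/18 = 44.44.

44.4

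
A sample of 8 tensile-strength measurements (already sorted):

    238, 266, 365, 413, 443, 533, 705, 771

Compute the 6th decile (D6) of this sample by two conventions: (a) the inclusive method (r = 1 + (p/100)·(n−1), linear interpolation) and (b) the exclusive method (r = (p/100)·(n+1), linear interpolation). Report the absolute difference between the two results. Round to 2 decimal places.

n = 8.
(a) r = 5.2; between ranks 5 (443) and 6 (533): 461.
(b) r = 5.4; between ranks 5 (443) and 6 (533): 479.
|461 − 479| = 18.

18.00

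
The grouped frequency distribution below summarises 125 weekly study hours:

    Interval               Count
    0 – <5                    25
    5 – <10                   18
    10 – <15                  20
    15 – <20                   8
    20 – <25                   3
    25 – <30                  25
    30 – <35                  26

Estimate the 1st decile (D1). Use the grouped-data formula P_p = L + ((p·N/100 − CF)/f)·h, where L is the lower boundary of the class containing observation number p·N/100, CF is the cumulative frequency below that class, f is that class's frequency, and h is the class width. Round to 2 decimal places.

2.50

N = 125; target position k = 10/100 · 125 = 12.5.
Cumulative frequencies: 25, 43, 63, 71, 74, 99, 125.
Observation 12.5 falls in the class 0 – <5.
L = 0, CF = 0, f = 25, h = 5.
P10 = 0 + ((12.5 − 0)/25)·5 = 0 + 2.5 = 2.5.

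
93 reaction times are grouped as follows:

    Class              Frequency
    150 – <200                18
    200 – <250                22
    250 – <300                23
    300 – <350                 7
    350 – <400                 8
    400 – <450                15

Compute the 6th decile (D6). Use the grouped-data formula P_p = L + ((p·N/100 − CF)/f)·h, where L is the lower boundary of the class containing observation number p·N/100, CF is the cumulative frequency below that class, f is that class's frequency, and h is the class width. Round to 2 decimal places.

284.35

N = 93; target position k = 60/100 · 93 = 55.8.
Cumulative frequencies: 18, 40, 63, 70, 78, 93.
Observation 55.8 falls in the class 250 – <300.
L = 250, CF = 40, f = 23, h = 50.
P60 = 250 + ((55.8 − 40)/23)·50 = 250 + 34.3478 = 284.348.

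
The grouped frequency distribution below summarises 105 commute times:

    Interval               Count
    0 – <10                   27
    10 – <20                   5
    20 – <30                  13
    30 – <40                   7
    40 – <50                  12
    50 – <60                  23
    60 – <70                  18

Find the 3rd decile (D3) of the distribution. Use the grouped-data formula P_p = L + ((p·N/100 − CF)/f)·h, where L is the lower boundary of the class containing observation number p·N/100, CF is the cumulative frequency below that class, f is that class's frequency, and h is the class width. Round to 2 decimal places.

19.00

N = 105; target position k = 30/100 · 105 = 31.5.
Cumulative frequencies: 27, 32, 45, 52, 64, 87, 105.
Observation 31.5 falls in the class 10 – <20.
L = 10, CF = 27, f = 5, h = 10.
P30 = 10 + ((31.5 − 27)/5)·10 = 10 + 9 = 19.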